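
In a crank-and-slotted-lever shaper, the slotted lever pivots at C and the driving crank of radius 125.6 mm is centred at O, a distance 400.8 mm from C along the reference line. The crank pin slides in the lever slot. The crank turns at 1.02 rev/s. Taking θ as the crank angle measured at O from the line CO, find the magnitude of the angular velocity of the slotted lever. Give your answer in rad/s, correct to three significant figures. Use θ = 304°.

ω = 6.409 rad/s (from 1.02 rev/s).
Crank pin A relative to C: A = (d + r cosθ, r sinθ); lever angle φ = atan2(r sinθ, d + r cosθ).
Differentiating tanφ: φ̇ = rω(d cosθ + r)/(d² + r² + 2dr cosθ).
d² + r² + 2dr cosθ = |CA|² = 0.232716 m²;  d cosθ + r = +0.34972 m.
|ω_lever| = |0.1256·6.409·+0.34972| / 0.232716 = 1.2097 rad/s.

1.21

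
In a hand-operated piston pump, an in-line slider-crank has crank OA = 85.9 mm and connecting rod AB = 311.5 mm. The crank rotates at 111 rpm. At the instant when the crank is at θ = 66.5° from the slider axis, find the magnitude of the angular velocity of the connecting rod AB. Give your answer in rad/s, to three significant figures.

ω = 11.62 rad/s (converted from 111 rpm).
The rod makes angle φ with the slider axis where L sinφ = r sinθ; differentiating, L cosφ·φ̇ = r ω cosθ.
L cosφ = √(L² − r² sin²θ) = 0.30137 m.
|ω_rod| = r ω |cosθ| / √(L² − r² sin²θ) = 0.0859·11.62·0.39875/0.30137 = 1.3211 rad/s.

1.32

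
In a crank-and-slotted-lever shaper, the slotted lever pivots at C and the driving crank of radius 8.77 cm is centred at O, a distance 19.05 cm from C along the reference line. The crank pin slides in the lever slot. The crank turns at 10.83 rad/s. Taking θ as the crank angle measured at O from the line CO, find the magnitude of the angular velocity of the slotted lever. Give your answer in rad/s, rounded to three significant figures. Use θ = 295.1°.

2.75

ω = 10.83 rad/s
Crank pin A relative to C: A = (d + r cosθ, r sinθ); lever angle φ = atan2(r sinθ, d + r cosθ).
Differentiating tanφ: φ̇ = rω(d cosθ + r)/(d² + r² + 2dr cosθ).
d² + r² + 2dr cosθ = |CA|² = 0.0581556 m²;  d cosθ + r = +0.16851 m.
|ω_lever| = |0.0877·10.83·+0.16851| / 0.0581556 = 2.7521 rad/s.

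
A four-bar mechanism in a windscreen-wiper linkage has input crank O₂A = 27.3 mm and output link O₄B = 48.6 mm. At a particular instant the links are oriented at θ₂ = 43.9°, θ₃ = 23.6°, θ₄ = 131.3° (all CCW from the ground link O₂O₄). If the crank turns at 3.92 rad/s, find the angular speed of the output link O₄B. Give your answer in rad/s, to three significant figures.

ω₂ = 3.92 rad/s
Differentiating the loop-closure r₂e^{iθ₂}+r₃e^{iθ₃}=r₁+r₄e^{iθ₄} gives r₂ω₂e^{iθ₂}+r₃ω₃e^{iθ₃}=r₄ω₄e^{iθ₄}.
Eliminating the other unknown: ω₄ = r₂ω₂ sin(θ₂−θ₃) / [r₄ sin(θ₄−θ₃)].
Numerator sine = +0.34694; denominator sine = +0.95266.
Result = 0.0273·3.92·(+0.34694) / (0.0486·(+0.95266)) = +0.8019 rad/s; magnitude 0.8019 rad/s.

0.802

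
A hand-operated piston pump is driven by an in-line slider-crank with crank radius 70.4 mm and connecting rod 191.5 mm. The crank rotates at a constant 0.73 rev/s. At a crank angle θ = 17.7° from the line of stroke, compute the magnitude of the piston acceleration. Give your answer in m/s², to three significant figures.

1.86

ω = 2π·0.73 = 4.587 rad/s
x(θ) = r cosθ + √(L² − r² sin²θ); with ω constant, a = ω²·d²x/dθ².
d²x/dθ² = −r cosθ − r²(cos2θ)/√u − r⁴ sin²2θ/(4u^{3/2}),  u = L² − r² sin²θ = 0.0362141 m².
Substituting r = 0.0704 m, L = 0.1915 m, θ = 17.7°: d²x/dθ² = -0.088596 m.
a = ω²·d²x/dθ² = (4.587)²·(-0.088596) = -1.8639 m/s²;  |a| = 1.8639 m/s².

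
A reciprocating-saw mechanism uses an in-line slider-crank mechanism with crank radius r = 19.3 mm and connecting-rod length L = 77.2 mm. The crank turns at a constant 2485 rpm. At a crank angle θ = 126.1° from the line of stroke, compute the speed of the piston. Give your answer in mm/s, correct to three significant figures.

ω = 2π·2485/60 = 260.2 rad/s
For an in-line slider-crank, x = r cosθ + √(L² − r² sin²θ), so v = −rω sinθ·[1 + r cosθ/√(L² − r² sin²θ)].
With r = 0.0193 m, L = 0.0772 m, θ = 126.1°: √(L² − r² sin²θ) = 0.075609 m.
v = −0.0193·260.2·0.80799·[1 + 0.0193·-0.58920/0.075609] = -3.4477 m/s.
|v| = 3.4477 m/s = 3447.7 mm/s.

3450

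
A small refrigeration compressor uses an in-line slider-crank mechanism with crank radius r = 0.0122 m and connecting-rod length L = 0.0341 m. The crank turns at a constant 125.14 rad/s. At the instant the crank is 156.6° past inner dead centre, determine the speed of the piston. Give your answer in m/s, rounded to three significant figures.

0.405

ω = 125.1 rad/s
For an in-line slider-crank, x = r cosθ + √(L² − r² sin²θ), so v = −rω sinθ·[1 + r cosθ/√(L² − r² sin²θ)].
With r = 0.0122 m, L = 0.0341 m, θ = 156.6°: √(L² − r² sin²θ) = 0.033754 m.
v = −0.0122·125.1·0.39715·[1 + 0.0122·-0.91775/0.033754] = -0.4052 m/s.
|v| = 0.4052 m/s.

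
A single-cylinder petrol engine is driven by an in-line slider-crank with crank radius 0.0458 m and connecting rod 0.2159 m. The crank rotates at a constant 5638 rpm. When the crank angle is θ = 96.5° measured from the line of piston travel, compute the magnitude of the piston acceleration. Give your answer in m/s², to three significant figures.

5180

ω = 2π·5638/60 = 590.4 rad/s
x(θ) = r cosθ + √(L² − r² sin²θ); with ω constant, a = ω²·d²x/dθ².
d²x/dθ² = −r cosθ − r²(cos2θ)/√u − r⁴ sin²2θ/(4u^{3/2}),  u = L² − r² sin²θ = 0.0445421 m².
Substituting r = 0.0458 m, L = 0.2159 m, θ = 96.5°: d²x/dθ² = +0.014863 m.
a = ω²·d²x/dθ² = (590.4)²·(+0.014863) = +5181 m/s²;  |a| = 5181 m/s².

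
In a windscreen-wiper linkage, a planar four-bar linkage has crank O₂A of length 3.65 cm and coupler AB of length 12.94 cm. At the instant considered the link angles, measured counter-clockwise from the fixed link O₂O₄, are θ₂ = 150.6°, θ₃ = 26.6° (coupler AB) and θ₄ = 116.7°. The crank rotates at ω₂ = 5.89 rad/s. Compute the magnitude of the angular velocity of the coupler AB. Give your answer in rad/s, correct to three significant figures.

ω₂ = 5.89 rad/s
Differentiating the loop-closure r₂e^{iθ₂}+r₃e^{iθ₃}=r₁+r₄e^{iθ₄} gives r₂ω₂e^{iθ₂}+r₃ω₃e^{iθ₃}=r₄ω₄e^{iθ₄}.
Eliminating the other unknown: ω₃ = r₂ω₂ sin(θ₄−θ₂) / [r₃ sin(θ₃−θ₄)].
Numerator sine = -0.55775; denominator sine = -1.00000.
Result = 0.0365·5.89·(-0.55775) / (0.1294·(-1.00000)) = +0.92664 rad/s; magnitude 0.92664 rad/s.

0.927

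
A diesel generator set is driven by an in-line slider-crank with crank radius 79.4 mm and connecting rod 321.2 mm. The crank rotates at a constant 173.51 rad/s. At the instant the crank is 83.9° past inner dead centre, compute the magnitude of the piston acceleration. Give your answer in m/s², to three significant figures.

341

ω = 173.5 rad/s
x(θ) = r cosθ + √(L² − r² sin²θ); with ω constant, a = ω²·d²x/dθ².
d²x/dθ² = −r cosθ − r²(cos2θ)/√u − r⁴ sin²2θ/(4u^{3/2}),  u = L² − r² sin²θ = 0.0969363 m².
Substituting r = 0.0794 m, L = 0.3212 m, θ = 83.9°: d²x/dθ² = +0.011339 m.
a = ω²·d²x/dθ² = (173.5)²·(+0.011339) = +341.38 m/s²;  |a| = 341.38 m/s².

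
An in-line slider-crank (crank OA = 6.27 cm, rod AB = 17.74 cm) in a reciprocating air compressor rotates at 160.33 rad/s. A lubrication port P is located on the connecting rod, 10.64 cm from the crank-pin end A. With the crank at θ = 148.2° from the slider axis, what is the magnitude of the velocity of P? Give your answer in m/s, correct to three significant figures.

5.51

ω = 160.3 rad/s.  Crank-pin speed |V_A| = rω = 10.053 m/s, perpendicular to OA.
Rod angle: sinφ = −(r/L) sinθ ⇒ φ = -10.734°; ω_rod = −rω cosθ/√(L²−r²sin²θ) = +49.018 rad/s.
V_P = V_A + ω_rod × AP, with AP = 0.1064 m along the rod.
Components: V_Px = −rω sinθ − a·ω_rod·sinφ = -4.3259 m/s;  V_Py = rω cosθ + a·ω_rod·cosφ = -3.4194 m/s.
|V_P| = √(V_Px² + V_Py²) = 5.5142 m/s.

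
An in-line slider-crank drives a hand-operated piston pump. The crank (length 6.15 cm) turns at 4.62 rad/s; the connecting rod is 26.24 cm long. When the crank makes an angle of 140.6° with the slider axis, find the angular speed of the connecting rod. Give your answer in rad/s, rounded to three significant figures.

ω = 4.62 rad/s
The rod makes angle φ with the slider axis where L sinφ = r sinθ; differentiating, L cosφ·φ̇ = r ω cosθ.
L cosφ = √(L² − r² sin²θ) = 0.25948 m.
|ω_rod| = r ω |cosθ| / √(L² − r² sin²θ) = 0.0615·4.62·0.77273/0.25948 = 0.84614 rad/s.

0.846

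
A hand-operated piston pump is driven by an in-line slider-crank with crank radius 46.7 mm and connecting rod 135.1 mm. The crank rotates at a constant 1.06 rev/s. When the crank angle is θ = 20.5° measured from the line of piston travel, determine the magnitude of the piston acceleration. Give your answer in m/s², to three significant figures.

ω = 2π·1.06 = 6.66 rad/s
x(θ) = r cosθ + √(L² − r² sin²θ); with ω constant, a = ω²·d²x/dθ².
d²x/dθ² = −r cosθ − r²(cos2θ)/√u − r⁴ sin²2θ/(4u^{3/2}),  u = L² − r² sin²θ = 0.0179845 m².
Substituting r = 0.0467 m, L = 0.1351 m, θ = 20.5°: d²x/dθ² = -0.056228 m.
a = ω²·d²x/dθ² = (6.66)²·(-0.056228) = -2.4942 m/s²;  |a| = 2.4942 m/s².

2.49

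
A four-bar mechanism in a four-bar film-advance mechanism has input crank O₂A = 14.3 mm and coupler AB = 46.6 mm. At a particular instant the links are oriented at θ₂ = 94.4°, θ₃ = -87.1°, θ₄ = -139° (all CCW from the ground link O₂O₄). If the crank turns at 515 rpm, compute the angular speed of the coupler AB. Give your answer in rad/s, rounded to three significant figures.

16.9

ω₂ = 53.93 rad/s (from 515 rpm).
Differentiating the loop-closure r₂e^{iθ₂}+r₃e^{iθ₃}=r₁+r₄e^{iθ₄} gives r₂ω₂e^{iθ₂}+r₃ω₃e^{iθ₃}=r₄ω₄e^{iθ₄}.
Eliminating the other unknown: ω₃ = r₂ω₂ sin(θ₄−θ₂) / [r₃ sin(θ₃−θ₄)].
Numerator sine = +0.80282; denominator sine = +0.78694.
Result = 0.0143·53.93·(+0.80282) / (0.0466·(+0.78694)) = +16.884 rad/s; magnitude 16.884 rad/s.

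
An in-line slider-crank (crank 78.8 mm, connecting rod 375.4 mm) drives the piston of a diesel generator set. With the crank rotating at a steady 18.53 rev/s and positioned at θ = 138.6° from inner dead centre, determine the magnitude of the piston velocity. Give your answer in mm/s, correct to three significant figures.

ω = 2π·18.5 = 116.4 rad/s
For an in-line slider-crank, x = r cosθ + √(L² − r² sin²θ), so v = −rω sinθ·[1 + r cosθ/√(L² − r² sin²θ)].
With r = 0.0788 m, L = 0.3754 m, θ = 138.6°: √(L² − r² sin²θ) = 0.37177 m.
v = −0.0788·116.4·0.66131·[1 + 0.0788·-0.75011/0.37177] = -5.1025 m/s.
|v| = 5.1025 m/s = 5102.5 mm/s.

5100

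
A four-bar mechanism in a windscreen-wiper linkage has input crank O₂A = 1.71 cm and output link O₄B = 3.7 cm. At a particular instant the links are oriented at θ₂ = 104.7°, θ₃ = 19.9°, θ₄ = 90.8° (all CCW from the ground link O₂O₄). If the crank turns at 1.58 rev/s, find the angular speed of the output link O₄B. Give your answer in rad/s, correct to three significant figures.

ω₂ = 9.927 rad/s (from 1.58 rev/s).
Differentiating the loop-closure r₂e^{iθ₂}+r₃e^{iθ₃}=r₁+r₄e^{iθ₄} gives r₂ω₂e^{iθ₂}+r₃ω₃e^{iθ₃}=r₄ω₄e^{iθ₄}.
Eliminating the other unknown: ω₄ = r₂ω₂ sin(θ₂−θ₃) / [r₄ sin(θ₄−θ₃)].
Numerator sine = +0.99588; denominator sine = +0.94495.
Result = 0.0171·9.927·(+0.99588) / (0.037·(+0.94495)) = +4.8354 rad/s; magnitude 4.8354 rad/s.

4.84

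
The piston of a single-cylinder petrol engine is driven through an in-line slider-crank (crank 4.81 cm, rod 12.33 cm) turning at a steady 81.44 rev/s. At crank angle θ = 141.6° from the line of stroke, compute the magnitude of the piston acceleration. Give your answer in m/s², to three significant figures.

ω = 2π·81.4 = 511.7 rad/s
x(θ) = r cosθ + √(L² − r² sin²θ); with ω constant, a = ω²·d²x/dθ².
d²x/dθ² = −r cosθ − r²(cos2θ)/√u − r⁴ sin²2θ/(4u^{3/2}),  u = L² − r² sin²θ = 0.0143102 m².
Substituting r = 0.0481 m, L = 0.1233 m, θ = 141.6°: d²x/dθ² = +0.032538 m.
a = ω²·d²x/dθ² = (511.7)²·(+0.032538) = +8519.8 m/s²;  |a| = 8519.8 m/s².

8520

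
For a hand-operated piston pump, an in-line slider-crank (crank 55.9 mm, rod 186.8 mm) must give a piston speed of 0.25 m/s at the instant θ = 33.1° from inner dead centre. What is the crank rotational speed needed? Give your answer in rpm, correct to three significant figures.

For an in-line slider-crank, |v_piston| = rω|sinθ|·[1 + r cosθ/√(L² − r² sin²θ)].
With r = 0.0559 m, L = 0.1868 m, θ = 33.1°: the bracketed kinematic factor |dx/dθ| = 0.038284 m.
ω = v/|dx/dθ| = 0.25/0.038284 = 6.5301 rad/s.
N = 60ω/(2π) = 62.358 rpm.

62.4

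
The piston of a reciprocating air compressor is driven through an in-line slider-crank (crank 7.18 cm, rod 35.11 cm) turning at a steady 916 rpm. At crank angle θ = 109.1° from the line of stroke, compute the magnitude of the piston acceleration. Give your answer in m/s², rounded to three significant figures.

324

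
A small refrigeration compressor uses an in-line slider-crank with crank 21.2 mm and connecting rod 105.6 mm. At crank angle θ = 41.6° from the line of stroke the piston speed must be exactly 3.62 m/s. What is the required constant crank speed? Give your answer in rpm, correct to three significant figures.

2130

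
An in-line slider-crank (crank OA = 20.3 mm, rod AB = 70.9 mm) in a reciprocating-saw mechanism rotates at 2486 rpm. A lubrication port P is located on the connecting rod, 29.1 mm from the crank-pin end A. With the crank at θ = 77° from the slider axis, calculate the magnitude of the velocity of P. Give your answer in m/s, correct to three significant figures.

5.34

ω = 260.3 rad/s.  Crank-pin speed |V_A| = rω = 5.2848 m/s, perpendicular to OA.
Rod angle: sinφ = −(r/L) sinθ ⇒ φ = -16.199°; ω_rod = −rω cosθ/√(L²−r²sin²θ) = -17.461 rad/s.
V_P = V_A + ω_rod × AP, with AP = 0.0291 m along the rod.
Components: V_Px = −rω sinθ − a·ω_rod·sinφ = -5.2911 m/s;  V_Py = rω cosθ + a·ω_rod·cosφ = +0.70088 m/s.
|V_P| = √(V_Px² + V_Py²) = 5.3373 m/s.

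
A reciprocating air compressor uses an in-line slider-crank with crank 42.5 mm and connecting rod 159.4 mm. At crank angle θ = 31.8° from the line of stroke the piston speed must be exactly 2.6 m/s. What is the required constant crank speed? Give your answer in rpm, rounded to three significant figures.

902

For an in-line slider-crank, |v_piston| = rω|sinθ|·[1 + r cosθ/√(L² − r² sin²θ)].
With r = 0.0425 m, L = 0.1594 m, θ = 31.8°: the bracketed kinematic factor |dx/dθ| = 0.027521 m.
ω = v/|dx/dθ| = 2.6/0.027521 = 94.472 rad/s.
N = 60ω/(2π) = 902.14 rpm.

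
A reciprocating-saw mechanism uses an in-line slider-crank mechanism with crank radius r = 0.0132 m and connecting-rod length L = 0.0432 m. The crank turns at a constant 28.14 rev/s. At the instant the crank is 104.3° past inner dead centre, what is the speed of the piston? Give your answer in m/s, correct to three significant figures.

ω = 2π·28.1 = 176.8 rad/s
For an in-line slider-crank, x = r cosθ + √(L² − r² sin²θ), so v = −rω sinθ·[1 + r cosθ/√(L² − r² sin²θ)].
With r = 0.0132 m, L = 0.0432 m, θ = 104.3°: √(L² − r² sin²θ) = 0.041263 m.
v = −0.0132·176.8·0.96902·[1 + 0.0132·-0.24700/0.041263] = -2.0829 m/s.
|v| = 2.0829 m/s.

2.08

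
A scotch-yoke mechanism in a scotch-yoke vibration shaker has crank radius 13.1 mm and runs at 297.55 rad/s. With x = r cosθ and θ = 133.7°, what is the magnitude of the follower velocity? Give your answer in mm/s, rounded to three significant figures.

2820

ω = 297.6 rad/s
x = r cosθ ⇒ ẋ = −rω sinθ.
|v| = rω|sinθ| = 0.0131·297.6·|sin 133.7°| = 2.8181 m/s = 2818.1 mm/s.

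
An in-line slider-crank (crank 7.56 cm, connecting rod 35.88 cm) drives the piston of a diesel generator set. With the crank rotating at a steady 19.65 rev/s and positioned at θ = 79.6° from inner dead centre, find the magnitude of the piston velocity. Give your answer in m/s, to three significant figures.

9.54

ω = 2π·19.6 = 123.5 rad/s
For an in-line slider-crank, x = r cosθ + √(L² − r² sin²θ), so v = −rω sinθ·[1 + r cosθ/√(L² − r² sin²θ)].
With r = 0.0756 m, L = 0.3588 m, θ = 79.6°: √(L² − r² sin²θ) = 0.35101 m.
v = −0.0756·123.5·0.98357·[1 + 0.0756·0.18052/0.35101] = -9.5375 m/s.
|v| = 9.5375 m/s.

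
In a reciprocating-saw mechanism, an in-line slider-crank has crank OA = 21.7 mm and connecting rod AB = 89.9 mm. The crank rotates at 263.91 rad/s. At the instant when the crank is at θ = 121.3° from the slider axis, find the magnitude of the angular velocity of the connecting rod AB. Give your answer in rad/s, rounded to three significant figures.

33.8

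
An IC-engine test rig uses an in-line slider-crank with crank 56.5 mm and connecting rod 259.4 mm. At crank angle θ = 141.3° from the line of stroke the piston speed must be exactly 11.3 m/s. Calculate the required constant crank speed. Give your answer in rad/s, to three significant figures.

386

For an in-line slider-crank, |v_piston| = rω|sinθ|·[1 + r cosθ/√(L² − r² sin²θ)].
With r = 0.0565 m, L = 0.2594 m, θ = 141.3°: the bracketed kinematic factor |dx/dθ| = 0.029265 m.
ω = v/|dx/dθ| = 11.3/0.029265 = 386.13 rad/s.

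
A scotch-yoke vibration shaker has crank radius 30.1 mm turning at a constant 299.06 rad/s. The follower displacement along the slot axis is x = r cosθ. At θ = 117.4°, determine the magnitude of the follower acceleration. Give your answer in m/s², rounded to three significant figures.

1240

ω = 299.1 rad/s
x = r cosθ ⇒ ẍ = −rω² cosθ (ω constant).
|a| = rω²|cosθ| = 0.0301·(299.1)²·|cos 117.4°| = 1238.9 m/s².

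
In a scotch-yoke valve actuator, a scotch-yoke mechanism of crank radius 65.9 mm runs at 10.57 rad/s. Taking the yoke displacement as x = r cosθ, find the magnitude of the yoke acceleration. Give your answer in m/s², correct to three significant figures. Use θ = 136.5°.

5.34

ω = 10.57 rad/s
x = r cosθ ⇒ ẍ = −rω² cosθ (ω constant).
|a| = rω²|cosθ| = 0.0659·(10.57)²·|cos 136.5°| = 5.3407 m/s².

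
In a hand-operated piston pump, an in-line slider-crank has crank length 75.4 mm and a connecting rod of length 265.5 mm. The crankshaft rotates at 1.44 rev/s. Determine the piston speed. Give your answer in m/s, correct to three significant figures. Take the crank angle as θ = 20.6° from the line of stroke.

0.304

ω = 2π·1.44 = 9.048 rad/s
For an in-line slider-crank, x = r cosθ + √(L² − r² sin²θ), so v = −rω sinθ·[1 + r cosθ/√(L² − r² sin²θ)].
With r = 0.0754 m, L = 0.2655 m, θ = 20.6°: √(L² − r² sin²θ) = 0.26417 m.
v = −0.0754·9.048·0.35184·[1 + 0.0754·0.93606/0.26417] = -0.30416 m/s.
|v| = 0.30416 m/s.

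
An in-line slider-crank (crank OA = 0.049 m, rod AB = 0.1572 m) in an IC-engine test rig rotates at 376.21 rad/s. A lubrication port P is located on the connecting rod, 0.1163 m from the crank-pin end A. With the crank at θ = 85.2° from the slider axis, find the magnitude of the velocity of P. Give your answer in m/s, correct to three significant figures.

18.7

ω = 376.2 rad/s.  Crank-pin speed |V_A| = rω = 18.434 m/s, perpendicular to OA.
Rod angle: sinφ = −(r/L) sinθ ⇒ φ = -18.096°; ω_rod = −rω cosθ/√(L²−r²sin²θ) = -10.323 rad/s.
V_P = V_A + ω_rod × AP, with AP = 0.1163 m along the rod.
Components: V_Px = −rω sinθ − a·ω_rod·sinφ = -18.743 m/s;  V_Py = rω cosθ + a·ω_rod·cosφ = +0.40134 m/s.
|V_P| = √(V_Px² + V_Py²) = 18.747 m/s.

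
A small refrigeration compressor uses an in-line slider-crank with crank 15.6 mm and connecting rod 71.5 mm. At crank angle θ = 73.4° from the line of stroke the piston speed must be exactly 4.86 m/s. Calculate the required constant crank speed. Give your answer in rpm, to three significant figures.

2920

For an in-line slider-crank, |v_piston| = rω|sinθ|·[1 + r cosθ/√(L² − r² sin²θ)].
With r = 0.0156 m, L = 0.0715 m, θ = 73.4°: the bracketed kinematic factor |dx/dθ| = 0.015903 m.
ω = v/|dx/dθ| = 4.86/0.015903 = 305.61 rad/s.
N = 60ω/(2π) = 2918.3 rpm.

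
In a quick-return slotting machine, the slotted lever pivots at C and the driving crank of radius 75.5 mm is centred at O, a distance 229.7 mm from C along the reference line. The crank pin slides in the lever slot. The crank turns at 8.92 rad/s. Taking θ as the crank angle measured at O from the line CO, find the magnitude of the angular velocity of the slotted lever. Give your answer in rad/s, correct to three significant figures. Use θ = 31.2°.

ω = 8.92 rad/s
Crank pin A relative to C: A = (d + r cosθ, r sinθ); lever angle φ = atan2(r sinθ, d + r cosθ).
Differentiating tanφ: φ̇ = rω(d cosθ + r)/(d² + r² + 2dr cosθ).
d² + r² + 2dr cosθ = |CA|² = 0.0881304 m²;  d cosθ + r = +0.27198 m.
|ω_lever| = |0.0755·8.92·+0.27198| / 0.0881304 = 2.0783 rad/s.

2.08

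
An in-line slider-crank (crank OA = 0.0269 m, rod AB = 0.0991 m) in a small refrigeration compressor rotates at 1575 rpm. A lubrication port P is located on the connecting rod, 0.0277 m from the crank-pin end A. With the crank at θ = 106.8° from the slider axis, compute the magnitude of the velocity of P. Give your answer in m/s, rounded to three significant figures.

ω = 164.9 rad/s.  Crank-pin speed |V_A| = rω = 4.4367 m/s, perpendicular to OA.
Rod angle: sinφ = −(r/L) sinθ ⇒ φ = -15.062°; ω_rod = −rω cosθ/√(L²−r²sin²θ) = +13.4 rad/s.
V_P = V_A + ω_rod × AP, with AP = 0.0277 m along the rod.
Components: V_Px = −rω sinθ − a·ω_rod·sinφ = -4.1509 m/s;  V_Py = rω cosθ + a·ω_rod·cosφ = -0.92391 m/s.
|V_P| = √(V_Px² + V_Py²) = 4.2525 m/s.

4.25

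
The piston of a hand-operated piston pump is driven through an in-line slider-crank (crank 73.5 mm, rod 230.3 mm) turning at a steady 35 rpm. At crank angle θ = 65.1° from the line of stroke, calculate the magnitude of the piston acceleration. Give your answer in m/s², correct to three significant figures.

0.209

ω = 2π·35/60 = 3.665 rad/s
x(θ) = r cosθ + √(L² − r² sin²θ); with ω constant, a = ω²·d²x/dθ².
d²x/dθ² = −r cosθ − r²(cos2θ)/√u − r⁴ sin²2θ/(4u^{3/2}),  u = L² − r² sin²θ = 0.0485935 m².
Substituting r = 0.0735 m, L = 0.2303 m, θ = 65.1°: d²x/dθ² = -0.015525 m.
a = ω²·d²x/dθ² = (3.665)²·(-0.015525) = -0.20856 m/s²;  |a| = 0.20856 m/s².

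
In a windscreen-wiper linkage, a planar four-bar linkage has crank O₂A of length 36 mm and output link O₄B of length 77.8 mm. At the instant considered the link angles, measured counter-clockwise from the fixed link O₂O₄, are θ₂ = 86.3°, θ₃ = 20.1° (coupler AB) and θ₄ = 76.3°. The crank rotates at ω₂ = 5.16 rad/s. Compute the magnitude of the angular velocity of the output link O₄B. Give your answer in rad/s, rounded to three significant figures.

ω₂ = 5.16 rad/s
Differentiating the loop-closure r₂e^{iθ₂}+r₃e^{iθ₃}=r₁+r₄e^{iθ₄} gives r₂ω₂e^{iθ₂}+r₃ω₃e^{iθ₃}=r₄ω₄e^{iθ₄}.
Eliminating the other unknown: ω₄ = r₂ω₂ sin(θ₂−θ₃) / [r₄ sin(θ₄−θ₃)].
Numerator sine = +0.91496; denominator sine = +0.83098.
Result = 0.036·5.16·(+0.91496) / (0.0778·(+0.83098)) = +2.6289 rad/s; magnitude 2.6289 rad/s.

2.63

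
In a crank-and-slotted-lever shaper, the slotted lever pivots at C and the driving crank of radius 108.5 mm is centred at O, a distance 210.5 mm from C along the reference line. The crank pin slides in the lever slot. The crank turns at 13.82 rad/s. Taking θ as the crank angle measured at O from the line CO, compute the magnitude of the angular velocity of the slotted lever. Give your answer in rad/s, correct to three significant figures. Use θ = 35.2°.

ω = 13.82 rad/s
Crank pin A relative to C: A = (d + r cosθ, r sinθ); lever angle φ = atan2(r sinθ, d + r cosθ).
Differentiating tanφ: φ̇ = rω(d cosθ + r)/(d² + r² + 2dr cosθ).
d² + r² + 2dr cosθ = |CA|² = 0.0934085 m²;  d cosθ + r = +0.28051 m.
|ω_lever| = |0.1085·13.82·+0.28051| / 0.0934085 = 4.503 rad/s.

4.50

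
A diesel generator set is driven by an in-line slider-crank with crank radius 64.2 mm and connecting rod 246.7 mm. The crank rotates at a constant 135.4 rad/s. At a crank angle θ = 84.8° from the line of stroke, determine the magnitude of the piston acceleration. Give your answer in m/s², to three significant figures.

205

ω = 135.4 rad/s
x(θ) = r cosθ + √(L² − r² sin²θ); with ω constant, a = ω²·d²x/dθ².
d²x/dθ² = −r cosθ − r²(cos2θ)/√u − r⁴ sin²2θ/(4u^{3/2}),  u = L² − r² sin²θ = 0.0567731 m².
Substituting r = 0.0642 m, L = 0.2467 m, θ = 84.8°: d²x/dθ² = +0.011185 m.
a = ω²·d²x/dθ² = (135.4)²·(+0.011185) = +205.06 m/s²;  |a| = 205.06 m/s².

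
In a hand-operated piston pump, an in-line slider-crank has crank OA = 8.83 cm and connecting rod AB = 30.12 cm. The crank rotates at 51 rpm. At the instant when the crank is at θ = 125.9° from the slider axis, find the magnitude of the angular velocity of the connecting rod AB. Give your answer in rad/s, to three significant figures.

0.945

ω = 5.341 rad/s (converted from 51 rpm).
The rod makes angle φ with the slider axis where L sinφ = r sinθ; differentiating, L cosφ·φ̇ = r ω cosθ.
L cosφ = √(L² − r² sin²θ) = 0.29258 m.
|ω_rod| = r ω |cosθ| / √(L² − r² sin²θ) = 0.0883·5.341·0.58637/0.29258 = 0.94511 rad/s.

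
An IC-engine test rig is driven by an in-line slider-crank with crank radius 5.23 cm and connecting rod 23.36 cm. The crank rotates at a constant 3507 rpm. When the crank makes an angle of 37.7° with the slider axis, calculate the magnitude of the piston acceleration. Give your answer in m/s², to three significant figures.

6000

ω = 2π·3507/60 = 367.3 rad/s
x(θ) = r cosθ + √(L² − r² sin²θ); with ω constant, a = ω²·d²x/dθ².
d²x/dθ² = −r cosθ − r²(cos2θ)/√u − r⁴ sin²2θ/(4u^{3/2}),  u = L² − r² sin²θ = 0.0535461 m².
Substituting r = 0.0523 m, L = 0.2336 m, θ = 37.7°: d²x/dθ² = -0.044502 m.
a = ω²·d²x/dθ² = (367.3)²·(-0.044502) = -6002.2 m/s²;  |a| = 6002.2 m/s².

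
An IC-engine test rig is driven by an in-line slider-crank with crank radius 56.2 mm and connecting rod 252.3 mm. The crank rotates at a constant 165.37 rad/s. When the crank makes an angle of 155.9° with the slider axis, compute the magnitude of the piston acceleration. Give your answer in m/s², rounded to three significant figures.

ω = 165.4 rad/s
x(θ) = r cosθ + √(L² − r² sin²θ); with ω constant, a = ω²·d²x/dθ².
d²x/dθ² = −r cosθ − r²(cos2θ)/√u − r⁴ sin²2θ/(4u^{3/2}),  u = L² − r² sin²θ = 0.0631287 m².
Substituting r = 0.0562 m, L = 0.2523 m, θ = 155.9°: d²x/dθ² = +0.042835 m.
a = ω²·d²x/dθ² = (165.4)²·(+0.042835) = +1171.4 m/s²;  |a| = 1171.4 m/s².

1170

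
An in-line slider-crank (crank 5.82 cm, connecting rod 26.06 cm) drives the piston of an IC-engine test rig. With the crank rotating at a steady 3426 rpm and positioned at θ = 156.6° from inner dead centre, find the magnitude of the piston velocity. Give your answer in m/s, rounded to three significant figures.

6.59

ω = 2π·3426/60 = 358.8 rad/s
For an in-line slider-crank, x = r cosθ + √(L² − r² sin²θ), so v = −rω sinθ·[1 + r cosθ/√(L² − r² sin²θ)].
With r = 0.0582 m, L = 0.2606 m, θ = 156.6°: √(L² − r² sin²θ) = 0.25957 m.
v = −0.0582·358.8·0.39715·[1 + 0.0582·-0.91775/0.25957] = -6.5862 m/s.
|v| = 6.5862 m/s.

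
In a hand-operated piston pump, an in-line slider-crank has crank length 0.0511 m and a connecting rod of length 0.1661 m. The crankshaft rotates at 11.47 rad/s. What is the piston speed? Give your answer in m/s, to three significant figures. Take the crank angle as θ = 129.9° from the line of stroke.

0.358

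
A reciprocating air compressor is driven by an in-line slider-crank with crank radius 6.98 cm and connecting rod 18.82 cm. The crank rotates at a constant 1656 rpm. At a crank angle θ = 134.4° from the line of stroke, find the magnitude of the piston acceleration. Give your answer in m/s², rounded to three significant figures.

1460

ω = 2π·1656/60 = 173.4 rad/s
x(θ) = r cosθ + √(L² − r² sin²θ); with ω constant, a = ω²·d²x/dθ².
d²x/dθ² = −r cosθ − r²(cos2θ)/√u − r⁴ sin²2θ/(4u^{3/2}),  u = L² − r² sin²θ = 0.0329322 m².
Substituting r = 0.0698 m, L = 0.1882 m, θ = 134.4°: d²x/dθ² = +0.048406 m.
a = ω²·d²x/dθ² = (173.4)²·(+0.048406) = +1455.7 m/s²;  |a| = 1455.7 m/s².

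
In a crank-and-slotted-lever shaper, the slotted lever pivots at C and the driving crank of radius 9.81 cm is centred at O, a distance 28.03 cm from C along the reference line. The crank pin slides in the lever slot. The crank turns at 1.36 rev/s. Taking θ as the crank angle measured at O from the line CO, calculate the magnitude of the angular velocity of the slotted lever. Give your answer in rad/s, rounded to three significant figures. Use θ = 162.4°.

3.96

ω = 8.545 rad/s (from 1.36 rev/s).
Crank pin A relative to C: A = (d + r cosθ, r sinθ); lever angle φ = atan2(r sinθ, d + r cosθ).
Differentiating tanφ: φ̇ = rω(d cosθ + r)/(d² + r² + 2dr cosθ).
d² + r² + 2dr cosθ = |CA|² = 0.0357711 m²;  d cosθ + r = -0.16908 m.
|ω_lever| = |0.0981·8.545·-0.16908| / 0.0357711 = 3.9623 rad/s.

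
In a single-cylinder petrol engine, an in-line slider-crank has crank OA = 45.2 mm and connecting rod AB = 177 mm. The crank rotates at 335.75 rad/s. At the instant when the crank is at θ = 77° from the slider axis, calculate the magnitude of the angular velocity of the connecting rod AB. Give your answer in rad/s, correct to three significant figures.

19.9

ω = 335.8 rad/s
The rod makes angle φ with the slider axis where L sinφ = r sinθ; differentiating, L cosφ·φ̇ = r ω cosθ.
L cosφ = √(L² − r² sin²θ) = 0.17143 m.
|ω_rod| = r ω |cosθ| / √(L² − r² sin²θ) = 0.0452·335.8·0.22495/0.17143 = 19.913 rad/s.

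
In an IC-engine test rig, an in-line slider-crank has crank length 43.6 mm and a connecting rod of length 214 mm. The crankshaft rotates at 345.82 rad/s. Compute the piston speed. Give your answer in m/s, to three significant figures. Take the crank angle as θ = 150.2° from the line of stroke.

6.16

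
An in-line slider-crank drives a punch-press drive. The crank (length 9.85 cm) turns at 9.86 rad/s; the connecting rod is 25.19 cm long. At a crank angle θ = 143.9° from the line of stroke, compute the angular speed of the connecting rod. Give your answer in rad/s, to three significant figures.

3.20

ω = 9.86 rad/s
The rod makes angle φ with the slider axis where L sinφ = r sinθ; differentiating, L cosφ·φ̇ = r ω cosθ.
L cosφ = √(L² − r² sin²θ) = 0.24512 m.
|ω_rod| = r ω |cosθ| / √(L² − r² sin²θ) = 0.0985·9.86·0.80799/0.24512 = 3.2014 rad/s.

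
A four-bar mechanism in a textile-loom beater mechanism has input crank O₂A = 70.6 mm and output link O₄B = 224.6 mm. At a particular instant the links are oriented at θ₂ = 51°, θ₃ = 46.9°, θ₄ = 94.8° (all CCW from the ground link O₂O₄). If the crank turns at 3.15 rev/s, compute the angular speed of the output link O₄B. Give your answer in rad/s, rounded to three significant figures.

0.599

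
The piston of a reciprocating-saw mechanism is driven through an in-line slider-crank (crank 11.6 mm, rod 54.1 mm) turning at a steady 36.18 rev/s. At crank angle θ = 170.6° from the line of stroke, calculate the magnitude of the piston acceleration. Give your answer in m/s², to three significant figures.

ω = 2π·36.2 = 227.3 rad/s
x(θ) = r cosθ + √(L² − r² sin²θ); with ω constant, a = ω²·d²x/dθ².
d²x/dθ² = −r cosθ − r²(cos2θ)/√u − r⁴ sin²2θ/(4u^{3/2}),  u = L² − r² sin²θ = 0.00292322 m².
Substituting r = 0.0116 m, L = 0.0541 m, θ = 170.6°: d²x/dθ² = +0.0090853 m.
a = ω²·d²x/dθ² = (227.3)²·(+0.0090853) = +469.5 m/s²;  |a| = 469.5 m/s².

469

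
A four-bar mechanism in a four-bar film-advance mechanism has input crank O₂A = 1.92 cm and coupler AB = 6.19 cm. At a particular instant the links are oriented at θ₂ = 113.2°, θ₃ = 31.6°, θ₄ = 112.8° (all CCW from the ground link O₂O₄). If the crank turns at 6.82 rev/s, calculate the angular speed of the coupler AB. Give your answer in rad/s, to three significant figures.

ω₂ = 42.85 rad/s (from 6.82 rev/s).
Differentiating the loop-closure r₂e^{iθ₂}+r₃e^{iθ₃}=r₁+r₄e^{iθ₄} gives r₂ω₂e^{iθ₂}+r₃ω₃e^{iθ₃}=r₄ω₄e^{iθ₄}.
Eliminating the other unknown: ω₃ = r₂ω₂ sin(θ₄−θ₂) / [r₃ sin(θ₃−θ₄)].
Numerator sine = -0.00698; denominator sine = -0.98823.
Result = 0.0192·42.85·(-0.00698) / (0.0619·(-0.98823)) = +0.093897 rad/s; magnitude 0.093897 rad/s.

0.0939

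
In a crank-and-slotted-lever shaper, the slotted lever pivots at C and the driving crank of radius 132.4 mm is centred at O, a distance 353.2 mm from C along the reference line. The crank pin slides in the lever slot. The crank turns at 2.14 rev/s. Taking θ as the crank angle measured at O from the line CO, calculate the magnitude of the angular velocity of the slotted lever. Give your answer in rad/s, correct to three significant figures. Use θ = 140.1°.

3.50

ω = 13.45 rad/s (from 2.14 rev/s).
Crank pin A relative to C: A = (d + r cosθ, r sinθ); lever angle φ = atan2(r sinθ, d + r cosθ).
Differentiating tanφ: φ̇ = rω(d cosθ + r)/(d² + r² + 2dr cosθ).
d² + r² + 2dr cosθ = |CA|² = 0.0705291 m²;  d cosθ + r = -0.13856 m.
|ω_lever| = |0.1324·13.45·-0.13856| / 0.0705291 = 3.4975 rad/s.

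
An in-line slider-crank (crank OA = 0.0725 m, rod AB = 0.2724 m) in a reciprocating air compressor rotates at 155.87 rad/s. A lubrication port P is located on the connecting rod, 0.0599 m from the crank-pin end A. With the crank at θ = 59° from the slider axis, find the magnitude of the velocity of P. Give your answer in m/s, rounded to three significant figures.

11.0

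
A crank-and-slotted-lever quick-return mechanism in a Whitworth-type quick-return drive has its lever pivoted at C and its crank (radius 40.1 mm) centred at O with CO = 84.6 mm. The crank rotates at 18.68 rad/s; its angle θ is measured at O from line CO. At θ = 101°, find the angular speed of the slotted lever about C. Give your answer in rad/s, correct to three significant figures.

2.40

ω = 18.68 rad/s
Crank pin A relative to C: A = (d + r cosθ, r sinθ); lever angle φ = atan2(r sinθ, d + r cosθ).
Differentiating tanφ: φ̇ = rω(d cosθ + r)/(d² + r² + 2dr cosθ).
d² + r² + 2dr cosθ = |CA|² = 0.00747055 m²;  d cosθ + r = +0.023958 m.
|ω_lever| = |0.0401·18.68·+0.023958| / 0.00747055 = 2.4022 rad/s.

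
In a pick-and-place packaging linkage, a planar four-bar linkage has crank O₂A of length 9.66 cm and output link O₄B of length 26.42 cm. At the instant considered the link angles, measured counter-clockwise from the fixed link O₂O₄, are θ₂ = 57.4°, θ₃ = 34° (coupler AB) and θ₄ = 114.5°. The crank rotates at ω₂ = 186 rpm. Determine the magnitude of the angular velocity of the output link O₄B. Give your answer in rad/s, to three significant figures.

2.87

ω₂ = 19.48 rad/s (from 186 rpm).
Differentiating the loop-closure r₂e^{iθ₂}+r₃e^{iθ₃}=r₁+r₄e^{iθ₄} gives r₂ω₂e^{iθ₂}+r₃ω₃e^{iθ₃}=r₄ω₄e^{iθ₄}.
Eliminating the other unknown: ω₄ = r₂ω₂ sin(θ₂−θ₃) / [r₄ sin(θ₄−θ₃)].
Numerator sine = +0.39715; denominator sine = +0.98629.
Result = 0.0966·19.48·(+0.39715) / (0.2642·(+0.98629)) = +2.8677 rad/s; magnitude 2.8677 rad/s.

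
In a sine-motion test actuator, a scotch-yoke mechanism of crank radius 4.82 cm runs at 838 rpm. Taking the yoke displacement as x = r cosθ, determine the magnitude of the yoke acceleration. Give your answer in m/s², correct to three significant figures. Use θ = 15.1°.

358

ω = 87.76 rad/s (from 838 rpm).
x = r cosθ ⇒ ẍ = −rω² cosθ (ω constant).
|a| = rω²|cosθ| = 0.0482·(87.76)²·|cos 15.1°| = 358.37 m/s².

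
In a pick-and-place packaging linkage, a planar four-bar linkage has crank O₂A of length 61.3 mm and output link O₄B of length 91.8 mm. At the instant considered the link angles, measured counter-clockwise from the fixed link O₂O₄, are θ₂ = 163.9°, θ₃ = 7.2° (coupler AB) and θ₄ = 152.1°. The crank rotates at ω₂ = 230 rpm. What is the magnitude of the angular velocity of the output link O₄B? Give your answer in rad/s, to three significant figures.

11.1

ω₂ = 24.09 rad/s (from 230 rpm).
Differentiating the loop-closure r₂e^{iθ₂}+r₃e^{iθ₃}=r₁+r₄e^{iθ₄} gives r₂ω₂e^{iθ₂}+r₃ω₃e^{iθ₃}=r₄ω₄e^{iθ₄}.
Eliminating the other unknown: ω₄ = r₂ω₂ sin(θ₂−θ₃) / [r₄ sin(θ₄−θ₃)].
Numerator sine = +0.39555; denominator sine = +0.57501.
Result = 0.0613·24.09·(+0.39555) / (0.0918·(+0.57501)) = +11.064 rad/s; magnitude 11.064 rad/s.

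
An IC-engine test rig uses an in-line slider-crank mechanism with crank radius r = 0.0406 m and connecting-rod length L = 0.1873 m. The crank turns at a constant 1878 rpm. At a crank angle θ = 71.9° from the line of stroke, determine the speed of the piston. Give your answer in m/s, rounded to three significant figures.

8.11

ω = 2π·1878/60 = 196.7 rad/s
For an in-line slider-crank, x = r cosθ + √(L² − r² sin²θ), so v = −rω sinθ·[1 + r cosθ/√(L² − r² sin²θ)].
With r = 0.0406 m, L = 0.1873 m, θ = 71.9°: √(L² − r² sin²θ) = 0.18328 m.
v = −0.0406·196.7·0.95052·[1 + 0.0406·0.31068/0.18328] = -8.1117 m/s.
|v| = 8.1117 m/s.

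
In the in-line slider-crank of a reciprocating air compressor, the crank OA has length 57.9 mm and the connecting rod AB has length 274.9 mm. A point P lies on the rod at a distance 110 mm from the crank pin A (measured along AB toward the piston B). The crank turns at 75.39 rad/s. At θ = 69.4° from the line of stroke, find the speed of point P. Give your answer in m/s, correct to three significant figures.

4.31

ω = 75.39 rad/s.  Crank-pin speed |V_A| = rω = 4.3651 m/s, perpendicular to OA.
Rod angle: sinφ = −(r/L) sinθ ⇒ φ = -11.371°; ω_rod = −rω cosθ/√(L²−r²sin²θ) = -5.6987 rad/s.
V_P = V_A + ω_rod × AP, with AP = 0.11 m along the rod.
Components: V_Px = −rω sinθ − a·ω_rod·sinφ = -4.2096 m/s;  V_Py = rω cosθ + a·ω_rod·cosφ = +0.92127 m/s.
|V_P| = √(V_Px² + V_Py²) = 4.3092 m/s.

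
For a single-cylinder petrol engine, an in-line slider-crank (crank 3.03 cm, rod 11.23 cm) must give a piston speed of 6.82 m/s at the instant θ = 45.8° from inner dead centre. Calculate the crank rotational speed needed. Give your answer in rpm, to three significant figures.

2520

For an in-line slider-crank, |v_piston| = rω|sinθ|·[1 + r cosθ/√(L² − r² sin²θ)].
With r = 0.0303 m, L = 0.1123 m, θ = 45.8°: the bracketed kinematic factor |dx/dθ| = 0.025887 m.
ω = v/|dx/dθ| = 6.82/0.025887 = 263.45 rad/s.
N = 60ω/(2π) = 2515.8 rpm.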